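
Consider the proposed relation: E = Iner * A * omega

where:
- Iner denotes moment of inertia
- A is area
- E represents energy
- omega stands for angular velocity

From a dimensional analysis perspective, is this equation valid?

No

Iner (moment of inertia) has dimensions [L^2 M].
A (area) has dimensions [L^2].
E (energy) has dimensions [L^2 M T^-2].
omega (angular velocity) has dimensions [T^-1].

Left side: [L^2 M T^-2]
Right side: [L^4 M T^-1]

The two sides have different dimensions, so the equation is NOT dimensionally consistent.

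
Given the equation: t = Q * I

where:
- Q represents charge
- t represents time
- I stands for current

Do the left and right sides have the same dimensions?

No

Q (charge) has dimensions [I T].
t (time) has dimensions [T].
I (current) has dimensions [I].

Left side: [T]
Right side: [I^2 T]

The two sides have different dimensions, so the equation is NOT dimensionally consistent.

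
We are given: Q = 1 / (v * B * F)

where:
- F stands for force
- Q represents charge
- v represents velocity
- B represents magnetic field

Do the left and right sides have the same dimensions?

No

F (force) has dimensions [L M T^-2].
Q (charge) has dimensions [I T].
v (velocity) has dimensions [L T^-1].
B (magnetic field) has dimensions [I^-1 M T^-2].

Left side: [I T]
Right side: [I L^-2 M^-2 T^5]

The two sides have different dimensions, so the equation is NOT dimensionally consistent.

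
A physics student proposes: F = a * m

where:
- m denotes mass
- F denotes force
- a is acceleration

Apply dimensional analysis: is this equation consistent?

Yes

m (mass) has dimensions [M].
F (force) has dimensions [L M T^-2].
a (acceleration) has dimensions [L T^-2].

Left side: [L M T^-2]
Right side: [L M T^-2]

Both sides have the same dimensions, so the equation is dimensionally consistent.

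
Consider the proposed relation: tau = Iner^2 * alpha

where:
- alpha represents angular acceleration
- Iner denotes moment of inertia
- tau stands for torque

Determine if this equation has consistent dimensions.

No

alpha (angular acceleration) has dimensions [T^-2].
Iner (moment of inertia) has dimensions [L^2 M].
tau (torque) has dimensions [L^2 M T^-2].

Left side: [L^2 M T^-2]
Right side: [L^4 M^2 T^-2]

The two sides have different dimensions, so the equation is NOT dimensionally consistent.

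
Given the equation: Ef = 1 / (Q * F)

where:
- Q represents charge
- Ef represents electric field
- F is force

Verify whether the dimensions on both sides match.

No

Q (charge) has dimensions [I T].
Ef (electric field) has dimensions [I^-1 L M T^-3].
F (force) has dimensions [L M T^-2].

Left side: [I^-1 L M T^-3]
Right side: [I^-1 L^-1 M^-1 T]

The two sides have different dimensions, so the equation is NOT dimensionally consistent.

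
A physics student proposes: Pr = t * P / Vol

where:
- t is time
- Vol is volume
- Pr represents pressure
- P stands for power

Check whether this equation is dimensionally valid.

Yes

t (time) has dimensions [T].
Vol (volume) has dimensions [L^3].
Pr (pressure) has dimensions [L^-1 M T^-2].
P (power) has dimensions [L^2 M T^-3].

Left side: [L^-1 M T^-2]
Right side: [L^-1 M T^-2]

Both sides have the same dimensions, so the equation is dimensionally consistent.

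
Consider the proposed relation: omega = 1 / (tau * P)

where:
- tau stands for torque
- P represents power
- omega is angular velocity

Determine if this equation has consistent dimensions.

No

tau (torque) has dimensions [L^2 M T^-2].
P (power) has dimensions [L^2 M T^-3].
omega (angular velocity) has dimensions [T^-1].

Left side: [T^-1]
Right side: [L^-4 M^-2 T^5]

The two sides have different dimensions, so the equation is NOT dimensionally consistent.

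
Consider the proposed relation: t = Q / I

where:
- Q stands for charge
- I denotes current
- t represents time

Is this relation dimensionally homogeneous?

Yes

Q (charge) has dimensions [I T].
I (current) has dimensions [I].
t (time) has dimensions [T].

Left side: [T]
Right side: [T]

Both sides have the same dimensions, so the equation is dimensionally consistent.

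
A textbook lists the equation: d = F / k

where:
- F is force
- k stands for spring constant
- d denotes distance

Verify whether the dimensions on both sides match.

Yes

F (force) has dimensions [L M T^-2].
k (spring constant) has dimensions [M T^-2].
d (distance) has dimensions [L].

Left side: [L]
Right side: [L]

Both sides have the same dimensions, so the equation is dimensionally consistent.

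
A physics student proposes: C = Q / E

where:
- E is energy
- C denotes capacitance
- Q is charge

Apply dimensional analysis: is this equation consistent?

No

E (energy) has dimensions [L^2 M T^-2].
C (capacitance) has dimensions [I^2 L^-2 M^-1 T^4].
Q (charge) has dimensions [I T].

Left side: [I^2 L^-2 M^-1 T^4]
Right side: [I L^-2 M^-1 T^3]

The two sides have different dimensions, so the equation is NOT dimensionally consistent.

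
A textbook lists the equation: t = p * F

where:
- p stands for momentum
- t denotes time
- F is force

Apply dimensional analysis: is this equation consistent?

No

p (momentum) has dimensions [L M T^-1].
t (time) has dimensions [T].
F (force) has dimensions [L M T^-2].

Left side: [T]
Right side: [L^2 M^2 T^-3]

The two sides have different dimensions, so the equation is NOT dimensionally consistent.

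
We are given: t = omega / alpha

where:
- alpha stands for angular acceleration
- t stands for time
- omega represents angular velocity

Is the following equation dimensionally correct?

Yes

alpha (angular acceleration) has dimensions [T^-2].
t (time) has dimensions [T].
omega (angular velocity) has dimensions [T^-1].

Left side: [T]
Right side: [T]

Both sides have the same dimensions, so the equation is dimensionally consistent.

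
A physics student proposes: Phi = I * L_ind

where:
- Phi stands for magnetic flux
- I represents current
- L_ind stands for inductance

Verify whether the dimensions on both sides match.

Yes

Phi (magnetic flux) has dimensions [I^-1 L^2 M T^-2].
I (current) has dimensions [I].
L_ind (inductance) has dimensions [I^-2 L^2 M T^-2].

Left side: [I^-1 L^2 M T^-2]
Right side: [I^-1 L^2 M T^-2]

Both sides have the same dimensions, so the equation is dimensionally consistent.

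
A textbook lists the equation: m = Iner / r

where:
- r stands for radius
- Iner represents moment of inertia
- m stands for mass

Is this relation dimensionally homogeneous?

No

r (radius) has dimensions [L].
Iner (moment of inertia) has dimensions [L^2 M].
m (mass) has dimensions [M].

Left side: [M]
Right side: [L M]

The two sides have different dimensions, so the equation is NOT dimensionally consistent.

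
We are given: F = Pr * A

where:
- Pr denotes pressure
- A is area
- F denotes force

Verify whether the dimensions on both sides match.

Yes

Pr (pressure) has dimensions [L^-1 M T^-2].
A (area) has dimensions [L^2].
F (force) has dimensions [L M T^-2].

Left side: [L M T^-2]
Right side: [L M T^-2]

Both sides have the same dimensions, so the equation is dimensionally consistent.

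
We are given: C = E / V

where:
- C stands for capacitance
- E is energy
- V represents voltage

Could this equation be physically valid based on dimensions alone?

No

C (capacitance) has dimensions [I^2 L^-2 M^-1 T^4].
E (energy) has dimensions [L^2 M T^-2].
V (voltage) has dimensions [I^-1 L^2 M T^-3].

Left side: [I^2 L^-2 M^-1 T^4]
Right side: [I T]

The two sides have different dimensions, so the equation is NOT dimensionally consistent.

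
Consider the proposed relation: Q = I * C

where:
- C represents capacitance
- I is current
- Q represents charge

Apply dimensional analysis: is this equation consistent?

No

C (capacitance) has dimensions [I^2 L^-2 M^-1 T^4].
I (current) has dimensions [I].
Q (charge) has dimensions [I T].

Left side: [I T]
Right side: [I^3 L^-2 M^-1 T^4]

The two sides have different dimensions, so the equation is NOT dimensionally consistent.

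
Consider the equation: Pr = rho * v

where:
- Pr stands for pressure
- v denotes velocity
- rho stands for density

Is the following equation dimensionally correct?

No

Pr (pressure) has dimensions [L^-1 M T^-2].
v (velocity) has dimensions [L T^-1].
rho (density) has dimensions [L^-3 M].

Left side: [L^-1 M T^-2]
Right side: [L^-2 M T^-1]

The two sides have different dimensions, so the equation is NOT dimensionally consistent.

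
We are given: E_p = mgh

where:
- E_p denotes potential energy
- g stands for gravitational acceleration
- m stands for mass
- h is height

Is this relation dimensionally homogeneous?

Yes

E_p (potential energy) has dimensions [L^2 M T^-2].
g (gravitational acceleration) has dimensions [L T^-2].
m (mass) has dimensions [M].
h (height) has dimensions [L].

Left side: [L^2 M T^-2]
Right side: [L^2 M T^-2]

Both sides have the same dimensions, so the equation is dimensionally consistent.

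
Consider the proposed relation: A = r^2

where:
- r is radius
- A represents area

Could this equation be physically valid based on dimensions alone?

Yes

r (radius) has dimensions [L].
A (area) has dimensions [L^2].

Left side: [L^2]
Right side: [L^2]

Both sides have the same dimensions, so the equation is dimensionally consistent.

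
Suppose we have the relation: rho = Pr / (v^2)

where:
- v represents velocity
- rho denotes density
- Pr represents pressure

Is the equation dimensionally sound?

Yes

v (velocity) has dimensions [L T^-1].
rho (density) has dimensions [L^-3 M].
Pr (pressure) has dimensions [L^-1 M T^-2].

Left side: [L^-3 M]
Right side: [L^-3 M]

Both sides have the same dimensions, so the equation is dimensionally consistent.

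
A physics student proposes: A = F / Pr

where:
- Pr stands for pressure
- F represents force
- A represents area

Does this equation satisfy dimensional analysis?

Yes

Pr (pressure) has dimensions [L^-1 M T^-2].
F (force) has dimensions [L M T^-2].
A (area) has dimensions [L^2].

Left side: [L^2]
Right side: [L^2]

Both sides have the same dimensions, so the equation is dimensionally consistent.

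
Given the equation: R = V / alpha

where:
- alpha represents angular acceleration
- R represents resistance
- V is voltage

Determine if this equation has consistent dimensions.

No

alpha (angular acceleration) has dimensions [T^-2].
R (resistance) has dimensions [I^-2 L^2 M T^-3].
V (voltage) has dimensions [I^-1 L^2 M T^-3].

Left side: [I^-2 L^2 M T^-3]
Right side: [I^-1 L^2 M T^-1]

The two sides have different dimensions, so the equation is NOT dimensionally consistent.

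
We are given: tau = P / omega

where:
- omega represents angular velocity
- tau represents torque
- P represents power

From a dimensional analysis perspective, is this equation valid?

Yes

omega (angular velocity) has dimensions [T^-1].
tau (torque) has dimensions [L^2 M T^-2].
P (power) has dimensions [L^2 M T^-3].

Left side: [L^2 M T^-2]
Right side: [L^2 M T^-2]

Both sides have the same dimensions, so the equation is dimensionally consistent.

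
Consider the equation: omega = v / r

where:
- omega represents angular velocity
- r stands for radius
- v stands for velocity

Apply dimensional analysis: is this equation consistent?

Yes

omega (angular velocity) has dimensions [T^-1].
r (radius) has dimensions [L].
v (velocity) has dimensions [L T^-1].

Left side: [T^-1]
Right side: [T^-1]

Both sides have the same dimensions, so the equation is dimensionally consistent.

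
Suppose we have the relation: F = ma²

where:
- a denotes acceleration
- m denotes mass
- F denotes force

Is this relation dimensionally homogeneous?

No

a (acceleration) has dimensions [L T^-2].
m (mass) has dimensions [M].
F (force) has dimensions [L M T^-2].

Left side: [L M T^-2]
Right side: [L^2 M T^-4]

The two sides have different dimensions, so the equation is NOT dimensionally consistent.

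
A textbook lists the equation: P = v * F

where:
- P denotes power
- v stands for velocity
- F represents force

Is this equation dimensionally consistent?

Yes

P (power) has dimensions [L^2 M T^-3].
v (velocity) has dimensions [L T^-1].
F (force) has dimensions [L M T^-2].

Left side: [L^2 M T^-3]
Right side: [L^2 M T^-3]

Both sides have the same dimensions, so the equation is dimensionally consistent.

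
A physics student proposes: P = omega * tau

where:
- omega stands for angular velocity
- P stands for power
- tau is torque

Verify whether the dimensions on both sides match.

Yes

omega (angular velocity) has dimensions [T^-1].
P (power) has dimensions [L^2 M T^-3].
tau (torque) has dimensions [L^2 M T^-2].

Left side: [L^2 M T^-3]
Right side: [L^2 M T^-3]

Both sides have the same dimensions, so the equation is dimensionally consistent.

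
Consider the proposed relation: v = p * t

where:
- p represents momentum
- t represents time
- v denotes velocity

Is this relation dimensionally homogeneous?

No

p (momentum) has dimensions [L M T^-1].
t (time) has dimensions [T].
v (velocity) has dimensions [L T^-1].

Left side: [L T^-1]
Right side: [L M]

The two sides have different dimensions, so the equation is NOT dimensionally consistent.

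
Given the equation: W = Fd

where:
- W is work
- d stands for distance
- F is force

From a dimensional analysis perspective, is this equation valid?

Yes

W (work) has dimensions [L^2 M T^-2].
d (distance) has dimensions [L].
F (force) has dimensions [L M T^-2].

Left side: [L^2 M T^-2]
Right side: [L^2 M T^-2]

Both sides have the same dimensions, so the equation is dimensionally consistent.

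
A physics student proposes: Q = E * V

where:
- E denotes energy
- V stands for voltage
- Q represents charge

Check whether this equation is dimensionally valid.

No

E (energy) has dimensions [L^2 M T^-2].
V (voltage) has dimensions [I^-1 L^2 M T^-3].
Q (charge) has dimensions [I T].

Left side: [I T]
Right side: [I^-1 L^4 M^2 T^-5]

The two sides have different dimensions, so the equation is NOT dimensionally consistent.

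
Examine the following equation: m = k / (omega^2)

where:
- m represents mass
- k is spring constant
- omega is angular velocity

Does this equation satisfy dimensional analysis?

Yes

m (mass) has dimensions [M].
k (spring constant) has dimensions [M T^-2].
omega (angular velocity) has dimensions [T^-1].

Left side: [M]
Right side: [M]

Both sides have the same dimensions, so the equation is dimensionally consistent.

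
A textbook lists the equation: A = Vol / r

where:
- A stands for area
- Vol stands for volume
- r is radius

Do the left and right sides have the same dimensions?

Yes

A (area) has dimensions [L^2].
Vol (volume) has dimensions [L^3].
r (radius) has dimensions [L].

Left side: [L^2]
Right side: [L^2]

Both sides have the same dimensions, so the equation is dimensionally consistent.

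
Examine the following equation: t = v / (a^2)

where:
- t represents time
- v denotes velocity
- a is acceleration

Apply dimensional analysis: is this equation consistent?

No

t (time) has dimensions [T].
v (velocity) has dimensions [L T^-1].
a (acceleration) has dimensions [L T^-2].

Left side: [T]
Right side: [L^-1 T^3]

The two sides have different dimensions, so the equation is NOT dimensionally consistent.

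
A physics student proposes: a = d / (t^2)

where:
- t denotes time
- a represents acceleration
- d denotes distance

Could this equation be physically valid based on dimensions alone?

Yes

t (time) has dimensions [T].
a (acceleration) has dimensions [L T^-2].
d (distance) has dimensions [L].

Left side: [L T^-2]
Right side: [L T^-2]

Both sides have the same dimensions, so the equation is dimensionally consistent.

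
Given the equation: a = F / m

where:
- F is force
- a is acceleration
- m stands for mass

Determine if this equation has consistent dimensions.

Yes

F (force) has dimensions [L M T^-2].
a (acceleration) has dimensions [L T^-2].
m (mass) has dimensions [M].

Left side: [L T^-2]
Right side: [L T^-2]

Both sides have the same dimensions, so the equation is dimensionally consistent.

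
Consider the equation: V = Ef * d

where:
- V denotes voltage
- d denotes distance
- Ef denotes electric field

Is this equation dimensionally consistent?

Yes

V (voltage) has dimensions [I^-1 L^2 M T^-3].
d (distance) has dimensions [L].
Ef (electric field) has dimensions [I^-1 L M T^-3].

Left side: [I^-1 L^2 M T^-3]
Right side: [I^-1 L^2 M T^-3]

Both sides have the same dimensions, so the equation is dimensionally consistent.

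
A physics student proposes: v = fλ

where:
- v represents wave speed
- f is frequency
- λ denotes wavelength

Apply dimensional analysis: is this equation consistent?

Yes

v (wave speed) has dimensions [L T^-1].
f (frequency) has dimensions [T^-1].
λ (wavelength) has dimensions [L].

Left side: [L T^-1]
Right side: [L T^-1]

Both sides have the same dimensions, so the equation is dimensionally consistent.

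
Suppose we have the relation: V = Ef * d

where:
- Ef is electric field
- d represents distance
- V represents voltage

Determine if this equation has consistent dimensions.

Yes

Ef (electric field) has dimensions [I^-1 L M T^-3].
d (distance) has dimensions [L].
V (voltage) has dimensions [I^-1 L^2 M T^-3].

Left side: [I^-1 L^2 M T^-3]
Right side: [I^-1 L^2 M T^-3]

Both sides have the same dimensions, so the equation is dimensionally consistent.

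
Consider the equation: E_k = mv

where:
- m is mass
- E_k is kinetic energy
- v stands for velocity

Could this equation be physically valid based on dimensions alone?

No

m (mass) has dimensions [M].
E_k (kinetic energy) has dimensions [L^2 M T^-2].
v (velocity) has dimensions [L T^-1].

Left side: [L^2 M T^-2]
Right side: [L M T^-1]

The two sides have different dimensions, so the equation is NOT dimensionally consistent.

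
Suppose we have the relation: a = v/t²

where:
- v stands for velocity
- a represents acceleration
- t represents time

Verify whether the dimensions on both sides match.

No

v (velocity) has dimensions [L T^-1].
a (acceleration) has dimensions [L T^-2].
t (time) has dimensions [T].

Left side: [L T^-2]
Right side: [L T^-3]

The two sides have different dimensions, so the equation is NOT dimensionally consistent.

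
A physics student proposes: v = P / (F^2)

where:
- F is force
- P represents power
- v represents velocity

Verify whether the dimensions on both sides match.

No

F (force) has dimensions [L M T^-2].
P (power) has dimensions [L^2 M T^-3].
v (velocity) has dimensions [L T^-1].

Left side: [L T^-1]
Right side: [M^-1 T]

The two sides have different dimensions, so the equation is NOT dimensionally consistent.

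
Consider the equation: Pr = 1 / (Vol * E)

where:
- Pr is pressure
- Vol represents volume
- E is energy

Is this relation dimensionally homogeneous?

No

Pr (pressure) has dimensions [L^-1 M T^-2].
Vol (volume) has dimensions [L^3].
E (energy) has dimensions [L^2 M T^-2].

Left side: [L^-1 M T^-2]
Right side: [L^-5 M^-1 T^2]

The two sides have different dimensions, so the equation is NOT dimensionally consistent.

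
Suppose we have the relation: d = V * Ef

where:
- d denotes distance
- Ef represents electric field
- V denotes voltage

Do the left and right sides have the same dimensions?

No

d (distance) has dimensions [L].
Ef (electric field) has dimensions [I^-1 L M T^-3].
V (voltage) has dimensions [I^-1 L^2 M T^-3].

Left side: [L]
Right side: [I^-2 L^3 M^2 T^-6]

The two sides have different dimensions, so the equation is NOT dimensionally consistent.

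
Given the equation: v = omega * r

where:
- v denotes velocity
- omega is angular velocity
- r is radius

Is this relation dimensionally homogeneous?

Yes

v (velocity) has dimensions [L T^-1].
omega (angular velocity) has dimensions [T^-1].
r (radius) has dimensions [L].

Left side: [L T^-1]
Right side: [L T^-1]

Both sides have the same dimensions, so the equation is dimensionally consistent.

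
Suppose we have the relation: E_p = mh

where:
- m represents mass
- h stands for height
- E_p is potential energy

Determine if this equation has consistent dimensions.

No

m (mass) has dimensions [M].
h (height) has dimensions [L].
E_p (potential energy) has dimensions [L^2 M T^-2].

Left side: [L^2 M T^-2]
Right side: [L M]

The two sides have different dimensions, so the equation is NOT dimensionally consistent.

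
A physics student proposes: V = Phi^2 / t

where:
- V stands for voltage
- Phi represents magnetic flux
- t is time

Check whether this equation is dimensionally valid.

No

V (voltage) has dimensions [I^-1 L^2 M T^-3].
Phi (magnetic flux) has dimensions [I^-1 L^2 M T^-2].
t (time) has dimensions [T].

Left side: [I^-1 L^2 M T^-3]
Right side: [I^-2 L^4 M^2 T^-5]

The two sides have different dimensions, so the equation is NOT dimensionally consistent.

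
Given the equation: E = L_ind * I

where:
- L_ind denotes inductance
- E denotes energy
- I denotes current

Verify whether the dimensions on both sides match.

No

L_ind (inductance) has dimensions [I^-2 L^2 M T^-2].
E (energy) has dimensions [L^2 M T^-2].
I (current) has dimensions [I].

Left side: [L^2 M T^-2]
Right side: [I^-1 L^2 M T^-2]

The two sides have different dimensions, so the equation is NOT dimensionally consistent.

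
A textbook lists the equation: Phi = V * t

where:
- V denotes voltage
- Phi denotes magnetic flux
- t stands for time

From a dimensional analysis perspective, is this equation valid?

Yes

V (voltage) has dimensions [I^-1 L^2 M T^-3].
Phi (magnetic flux) has dimensions [I^-1 L^2 M T^-2].
t (time) has dimensions [T].

Left side: [I^-1 L^2 M T^-2]
Right side: [I^-1 L^2 M T^-2]

Both sides have the same dimensions, so the equation is dimensionally consistent.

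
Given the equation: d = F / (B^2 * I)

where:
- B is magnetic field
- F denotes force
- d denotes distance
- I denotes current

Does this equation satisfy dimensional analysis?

No

B (magnetic field) has dimensions [I^-1 M T^-2].
F (force) has dimensions [L M T^-2].
d (distance) has dimensions [L].
I (current) has dimensions [I].

Left side: [L]
Right side: [I L M^-1 T^2]

The two sides have different dimensions, so the equation is NOT dimensionally consistent.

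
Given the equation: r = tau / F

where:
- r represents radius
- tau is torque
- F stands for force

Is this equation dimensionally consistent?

Yes

r (radius) has dimensions [L].
tau (torque) has dimensions [L^2 M T^-2].
F (force) has dimensions [L M T^-2].

Left side: [L]
Right side: [L]

Both sides have the same dimensions, so the equation is dimensionally consistent.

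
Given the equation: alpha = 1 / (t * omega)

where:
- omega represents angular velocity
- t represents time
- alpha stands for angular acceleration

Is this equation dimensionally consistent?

No

omega (angular velocity) has dimensions [T^-1].
t (time) has dimensions [T].
alpha (angular acceleration) has dimensions [T^-2].

Left side: [T^-2]
Right side: [dimensionless]

The two sides have different dimensions, so the equation is NOT dimensionally consistent.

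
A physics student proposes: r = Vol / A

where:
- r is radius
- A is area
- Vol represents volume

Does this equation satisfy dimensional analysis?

Yes

r (radius) has dimensions [L].
A (area) has dimensions [L^2].
Vol (volume) has dimensions [L^3].

Left side: [L]
Right side: [L]

Both sides have the same dimensions, so the equation is dimensionally consistent.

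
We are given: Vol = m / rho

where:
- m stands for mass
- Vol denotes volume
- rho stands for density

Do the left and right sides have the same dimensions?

Yes

m (mass) has dimensions [M].
Vol (volume) has dimensions [L^3].
rho (density) has dimensions [L^-3 M].

Left side: [L^3]
Right side: [L^3]

Both sides have the same dimensions, so the equation is dimensionally consistent.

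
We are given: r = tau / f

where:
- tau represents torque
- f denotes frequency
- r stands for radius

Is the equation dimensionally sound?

No

tau (torque) has dimensions [L^2 M T^-2].
f (frequency) has dimensions [T^-1].
r (radius) has dimensions [L].

Left side: [L]
Right side: [L^2 M T^-1]

The two sides have different dimensions, so the equation is NOT dimensionally consistent.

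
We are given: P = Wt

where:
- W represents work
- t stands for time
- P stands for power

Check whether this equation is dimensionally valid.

No

W (work) has dimensions [L^2 M T^-2].
t (time) has dimensions [T].
P (power) has dimensions [L^2 M T^-3].

Left side: [L^2 M T^-3]
Right side: [L^2 M T^-1]

The two sides have different dimensions, so the equation is NOT dimensionally consistent.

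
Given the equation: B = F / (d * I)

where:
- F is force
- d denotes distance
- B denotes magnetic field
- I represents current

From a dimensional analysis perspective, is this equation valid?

Yes

F (force) has dimensions [L M T^-2].
d (distance) has dimensions [L].
B (magnetic field) has dimensions [I^-1 M T^-2].
I (current) has dimensions [I].

Left side: [I^-1 M T^-2]
Right side: [I^-1 M T^-2]

Both sides have the same dimensions, so the equation is dimensionally consistent.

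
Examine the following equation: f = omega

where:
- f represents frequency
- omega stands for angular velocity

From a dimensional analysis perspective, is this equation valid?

Yes

f (frequency) has dimensions [T^-1].
omega (angular velocity) has dimensions [T^-1].

Left side: [T^-1]
Right side: [T^-1]

Both sides have the same dimensions, so the equation is dimensionally consistent.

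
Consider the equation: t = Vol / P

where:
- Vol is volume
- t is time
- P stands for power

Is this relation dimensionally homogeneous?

No

Vol (volume) has dimensions [L^3].
t (time) has dimensions [T].
P (power) has dimensions [L^2 M T^-3].

Left side: [T]
Right side: [L M^-1 T^3]

The two sides have different dimensions, so the equation is NOT dimensionally consistent.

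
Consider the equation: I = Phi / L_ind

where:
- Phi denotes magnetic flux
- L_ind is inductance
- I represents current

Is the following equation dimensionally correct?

Yes

Phi (magnetic flux) has dimensions [I^-1 L^2 M T^-2].
L_ind (inductance) has dimensions [I^-2 L^2 M T^-2].
I (current) has dimensions [I].

Left side: [I]
Right side: [I]

Both sides have the same dimensions, so the equation is dimensionally consistent.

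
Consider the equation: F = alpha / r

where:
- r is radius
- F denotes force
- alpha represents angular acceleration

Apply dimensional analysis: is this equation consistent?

No

r (radius) has dimensions [L].
F (force) has dimensions [L M T^-2].
alpha (angular acceleration) has dimensions [T^-2].

Left side: [L M T^-2]
Right side: [L^-1 T^-2]

The two sides have different dimensions, so the equation is NOT dimensionally consistent.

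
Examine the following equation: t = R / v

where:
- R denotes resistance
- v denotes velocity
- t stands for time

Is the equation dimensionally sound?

No

R (resistance) has dimensions [I^-2 L^2 M T^-3].
v (velocity) has dimensions [L T^-1].
t (time) has dimensions [T].

Left side: [T]
Right side: [I^-2 L M T^-2]

The two sides have different dimensions, so the equation is NOT dimensionally consistent.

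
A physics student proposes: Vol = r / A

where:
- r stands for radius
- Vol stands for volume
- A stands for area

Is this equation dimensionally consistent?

No

r (radius) has dimensions [L].
Vol (volume) has dimensions [L^3].
A (area) has dimensions [L^2].

Left side: [L^3]
Right side: [L^-1]

The two sides have different dimensions, so the equation is NOT dimensionally consistent.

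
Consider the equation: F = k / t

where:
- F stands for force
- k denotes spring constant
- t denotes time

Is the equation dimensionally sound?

No

F (force) has dimensions [L M T^-2].
k (spring constant) has dimensions [M T^-2].
t (time) has dimensions [T].

Left side: [L M T^-2]
Right side: [M T^-3]

The two sides have different dimensions, so the equation is NOT dimensionally consistent.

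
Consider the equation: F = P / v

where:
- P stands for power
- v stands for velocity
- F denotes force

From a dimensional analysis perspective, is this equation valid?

Yes

P (power) has dimensions [L^2 M T^-3].
v (velocity) has dimensions [L T^-1].
F (force) has dimensions [L M T^-2].

Left side: [L M T^-2]
Right side: [L M T^-2]

Both sides have the same dimensions, so the equation is dimensionally consistent.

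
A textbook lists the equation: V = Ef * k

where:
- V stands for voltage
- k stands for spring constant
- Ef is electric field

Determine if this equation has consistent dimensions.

No

V (voltage) has dimensions [I^-1 L^2 M T^-3].
k (spring constant) has dimensions [M T^-2].
Ef (electric field) has dimensions [I^-1 L M T^-3].

Left side: [I^-1 L^2 M T^-3]
Right side: [I^-1 L M^2 T^-5]

The two sides have different dimensions, so the equation is NOT dimensionally consistent.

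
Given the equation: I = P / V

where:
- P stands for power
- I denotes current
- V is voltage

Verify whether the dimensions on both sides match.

Yes

P (power) has dimensions [L^2 M T^-3].
I (current) has dimensions [I].
V (voltage) has dimensions [I^-1 L^2 M T^-3].

Left side: [I]
Right side: [I]

Both sides have the same dimensions, so the equation is dimensionally consistent.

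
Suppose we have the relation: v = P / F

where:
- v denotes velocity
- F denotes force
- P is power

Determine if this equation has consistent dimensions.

Yes

v (velocity) has dimensions [L T^-1].
F (force) has dimensions [L M T^-2].
P (power) has dimensions [L^2 M T^-3].

Left side: [L T^-1]
Right side: [L T^-1]

Both sides have the same dimensions, so the equation is dimensionally consistent.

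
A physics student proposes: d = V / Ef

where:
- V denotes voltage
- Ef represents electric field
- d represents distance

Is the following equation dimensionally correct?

Yes

V (voltage) has dimensions [I^-1 L^2 M T^-3].
Ef (electric field) has dimensions [I^-1 L M T^-3].
d (distance) has dimensions [L].

Left side: [L]
Right side: [L]

Both sides have the same dimensions, so the equation is dimensionally consistent.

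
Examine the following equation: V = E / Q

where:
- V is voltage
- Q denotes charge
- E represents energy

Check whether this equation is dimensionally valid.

Yes

V (voltage) has dimensions [I^-1 L^2 M T^-3].
Q (charge) has dimensions [I T].
E (energy) has dimensions [L^2 M T^-2].

Left side: [I^-1 L^2 M T^-3]
Right side: [I^-1 L^2 M T^-3]

Both sides have the same dimensions, so the equation is dimensionally consistent.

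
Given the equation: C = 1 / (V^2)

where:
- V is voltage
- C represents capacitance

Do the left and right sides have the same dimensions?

No

V (voltage) has dimensions [I^-1 L^2 M T^-3].
C (capacitance) has dimensions [I^2 L^-2 M^-1 T^4].

Left side: [I^2 L^-2 M^-1 T^4]
Right side: [I^2 L^-4 M^-2 T^6]

The two sides have different dimensions, so the equation is NOT dimensionally consistent.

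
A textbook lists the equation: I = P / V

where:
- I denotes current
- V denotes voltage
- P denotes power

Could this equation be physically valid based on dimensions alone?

Yes

I (current) has dimensions [I].
V (voltage) has dimensions [I^-1 L^2 M T^-3].
P (power) has dimensions [L^2 M T^-3].

Left side: [I]
Right side: [I]

Both sides have the same dimensions, so the equation is dimensionally consistent.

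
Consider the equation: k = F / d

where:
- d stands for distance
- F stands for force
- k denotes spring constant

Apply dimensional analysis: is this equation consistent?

Yes

d (distance) has dimensions [L].
F (force) has dimensions [L M T^-2].
k (spring constant) has dimensions [M T^-2].

Left side: [M T^-2]
Right side: [M T^-2]

Both sides have the same dimensions, so the equation is dimensionally consistent.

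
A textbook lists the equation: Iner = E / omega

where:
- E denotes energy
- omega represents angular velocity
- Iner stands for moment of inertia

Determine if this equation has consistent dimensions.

No

E (energy) has dimensions [L^2 M T^-2].
omega (angular velocity) has dimensions [T^-1].
Iner (moment of inertia) has dimensions [L^2 M].

Left side: [L^2 M]
Right side: [L^2 M T^-1]

The two sides have different dimensions, so the equation is NOT dimensionally consistent.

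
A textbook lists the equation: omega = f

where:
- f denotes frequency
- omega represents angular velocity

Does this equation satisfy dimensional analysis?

Yes

f (frequency) has dimensions [T^-1].
omega (angular velocity) has dimensions [T^-1].

Left side: [T^-1]
Right side: [T^-1]

Both sides have the same dimensions, so the equation is dimensionally consistent.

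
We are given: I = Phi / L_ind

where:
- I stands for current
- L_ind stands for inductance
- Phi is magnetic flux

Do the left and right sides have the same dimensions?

Yes

I (current) has dimensions [I].
L_ind (inductance) has dimensions [I^-2 L^2 M T^-2].
Phi (magnetic flux) has dimensions [I^-1 L^2 M T^-2].

Left side: [I]
Right side: [I]

Both sides have the same dimensions, so the equation is dimensionally consistent.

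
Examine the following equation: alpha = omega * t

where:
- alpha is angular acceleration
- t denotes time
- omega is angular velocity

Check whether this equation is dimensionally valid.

No

alpha (angular acceleration) has dimensions [T^-2].
t (time) has dimensions [T].
omega (angular velocity) has dimensions [T^-1].

Left side: [T^-2]
Right side: [dimensionless]

The two sides have different dimensions, so the equation is NOT dimensionally consistent.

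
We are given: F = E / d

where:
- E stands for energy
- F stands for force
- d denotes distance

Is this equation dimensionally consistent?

Yes

E (energy) has dimensions [L^2 M T^-2].
F (force) has dimensions [L M T^-2].
d (distance) has dimensions [L].

Left side: [L M T^-2]
Right side: [L M T^-2]

Both sides have the same dimensions, so the equation is dimensionally consistent.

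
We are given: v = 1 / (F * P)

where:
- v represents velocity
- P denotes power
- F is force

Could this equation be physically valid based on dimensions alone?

No

v (velocity) has dimensions [L T^-1].
P (power) has dimensions [L^2 M T^-3].
F (force) has dimensions [L M T^-2].

Left side: [L T^-1]
Right side: [L^-3 M^-2 T^5]

The two sides have different dimensions, so the equation is NOT dimensionally consistent.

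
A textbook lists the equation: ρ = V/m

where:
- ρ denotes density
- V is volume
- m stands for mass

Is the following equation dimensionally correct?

No

ρ (density) has dimensions [L^-3 M].
V (volume) has dimensions [L^3].
m (mass) has dimensions [M].

Left side: [L^-3 M]
Right side: [L^3 M^-1]

The two sides have different dimensions, so the equation is NOT dimensionally consistent.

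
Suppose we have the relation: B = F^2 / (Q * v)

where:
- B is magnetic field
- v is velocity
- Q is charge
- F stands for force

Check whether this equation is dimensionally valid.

No

B (magnetic field) has dimensions [I^-1 M T^-2].
v (velocity) has dimensions [L T^-1].
Q (charge) has dimensions [I T].
F (force) has dimensions [L M T^-2].

Left side: [I^-1 M T^-2]
Right side: [I^-1 L M^2 T^-4]

The two sides have different dimensions, so the equation is NOT dimensionally consistent.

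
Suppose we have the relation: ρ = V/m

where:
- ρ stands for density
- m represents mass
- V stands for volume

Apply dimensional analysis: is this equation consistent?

No

ρ (density) has dimensions [L^-3 M].
m (mass) has dimensions [M].
V (volume) has dimensions [L^3].

Left side: [L^-3 M]
Right side: [L^3 M^-1]

The two sides have different dimensions, so the equation is NOT dimensionally consistent.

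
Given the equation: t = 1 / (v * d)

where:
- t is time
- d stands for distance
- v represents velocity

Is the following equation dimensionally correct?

No

t (time) has dimensions [T].
d (distance) has dimensions [L].
v (velocity) has dimensions [L T^-1].

Left side: [T]
Right side: [L^-2 T]

The two sides have different dimensions, so the equation is NOT dimensionally consistent.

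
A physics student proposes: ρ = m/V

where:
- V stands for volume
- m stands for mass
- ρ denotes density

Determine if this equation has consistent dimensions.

Yes

V (volume) has dimensions [L^3].
m (mass) has dimensions [M].
ρ (density) has dimensions [L^-3 M].

Left side: [L^-3 M]
Right side: [L^-3 M]

Both sides have the same dimensions, so the equation is dimensionally consistent.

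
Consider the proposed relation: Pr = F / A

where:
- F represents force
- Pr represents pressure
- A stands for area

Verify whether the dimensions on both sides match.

Yes

F (force) has dimensions [L M T^-2].
Pr (pressure) has dimensions [L^-1 M T^-2].
A (area) has dimensions [L^2].

Left side: [L^-1 M T^-2]
Right side: [L^-1 M T^-2]

Both sides have the same dimensions, so the equation is dimensionally consistent.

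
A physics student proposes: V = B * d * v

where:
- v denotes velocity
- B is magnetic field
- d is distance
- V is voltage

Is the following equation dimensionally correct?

Yes

v (velocity) has dimensions [L T^-1].
B (magnetic field) has dimensions [I^-1 M T^-2].
d (distance) has dimensions [L].
V (voltage) has dimensions [I^-1 L^2 M T^-3].

Left side: [I^-1 L^2 M T^-3]
Right side: [I^-1 L^2 M T^-3]

Both sides have the same dimensions, so the equation is dimensionally consistent.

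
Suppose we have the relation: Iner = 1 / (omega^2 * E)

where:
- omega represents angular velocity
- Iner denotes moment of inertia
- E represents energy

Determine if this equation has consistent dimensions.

No

omega (angular velocity) has dimensions [T^-1].
Iner (moment of inertia) has dimensions [L^2 M].
E (energy) has dimensions [L^2 M T^-2].

Left side: [L^2 M]
Right side: [L^-2 M^-1 T^4]

The two sides have different dimensions, so the equation is NOT dimensionally consistent.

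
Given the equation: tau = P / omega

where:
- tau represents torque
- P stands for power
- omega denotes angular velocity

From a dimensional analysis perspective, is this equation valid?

Yes

tau (torque) has dimensions [L^2 M T^-2].
P (power) has dimensions [L^2 M T^-3].
omega (angular velocity) has dimensions [T^-1].

Left side: [L^2 M T^-2]
Right side: [L^2 M T^-2]

Both sides have the same dimensions, so the equation is dimensionally consistent.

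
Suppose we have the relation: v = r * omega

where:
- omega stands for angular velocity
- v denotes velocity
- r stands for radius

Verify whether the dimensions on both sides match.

Yes

omega (angular velocity) has dimensions [T^-1].
v (velocity) has dimensions [L T^-1].
r (radius) has dimensions [L].

Left side: [L T^-1]
Right side: [L T^-1]

Both sides have the same dimensions, so the equation is dimensionally consistent.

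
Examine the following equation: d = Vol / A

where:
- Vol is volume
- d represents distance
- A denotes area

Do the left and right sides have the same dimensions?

Yes

Vol (volume) has dimensions [L^3].
d (distance) has dimensions [L].
A (area) has dimensions [L^2].

Left side: [L]
Right side: [L]

Both sides have the same dimensions, so the equation is dimensionally consistent.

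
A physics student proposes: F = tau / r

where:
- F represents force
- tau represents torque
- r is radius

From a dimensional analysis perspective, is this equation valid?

Yes

F (force) has dimensions [L M T^-2].
tau (torque) has dimensions [L^2 M T^-2].
r (radius) has dimensions [L].

Left side: [L M T^-2]
Right side: [L M T^-2]

Both sides have the same dimensions, so the equation is dimensionally consistent.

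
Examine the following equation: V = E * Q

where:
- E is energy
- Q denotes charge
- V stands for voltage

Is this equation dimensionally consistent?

No

E (energy) has dimensions [L^2 M T^-2].
Q (charge) has dimensions [I T].
V (voltage) has dimensions [I^-1 L^2 M T^-3].

Left side: [I^-1 L^2 M T^-3]
Right side: [I L^2 M T^-1]

The two sides have different dimensions, so the equation is NOT dimensionally consistent.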